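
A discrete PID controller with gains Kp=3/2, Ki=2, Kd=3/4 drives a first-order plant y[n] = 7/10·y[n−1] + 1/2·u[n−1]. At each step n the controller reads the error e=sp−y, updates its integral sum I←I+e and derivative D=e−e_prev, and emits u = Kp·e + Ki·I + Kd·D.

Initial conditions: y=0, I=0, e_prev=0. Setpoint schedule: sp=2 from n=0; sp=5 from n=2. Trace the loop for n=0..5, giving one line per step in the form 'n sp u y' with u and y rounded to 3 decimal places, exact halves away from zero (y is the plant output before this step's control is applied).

0 2 8.500 0.000
1 2 -7.063 4.250
2 5 24.802 -0.556
3 5 -23.353 12.011
4 5 36.990 -3.269
5 5 -40.704 16.207

(exact arithmetic carried between steps; '≈' marks a value shown rounded to 6 d.p. or computed from one; I and e_prev carry over from the previous line; the table rounds u and y to 3 d.p., halves away from zero)
n=0: y=0, sp=2, e=sp−y=2; I=2, D=e−e_prev=2; u=3/2·2+2·2+3/4·2=8.5; next y=7/10·0+1/2·8.5=4.25
n=1: y=4.25, sp=2, e=sp−y=-2.25; I=-0.25, D=e−e_prev=-4.25; u=3/2·(-2.25)+2·(-0.25)+3/4·(-4.25)=-7.0625; next y=7/10·4.25+1/2·(-7.0625)=-0.55625
n=2: y=-0.55625, sp=5, e=sp−y=5.55625; I=5.30625, D=e−e_prev=7.80625; u=3/2·5.55625+2·5.30625+3/4·7.80625≈24.801563; next y=7/10·(-0.55625)+1/2·24.801563≈12.011406
n=3: y≈12.011406, sp=5, e=sp−y≈-7.011406; I≈-1.705156, D=e−e_prev≈-12.567656; u=3/2·(-7.011406)+2·(-1.705156)+3/4·(-12.567656)≈-23.353164; next y=7/10·12.011406+1/2·(-23.353164)≈-3.268598
n=4: y≈-3.268598, sp=5, e=sp−y≈8.268598; I≈6.563441, D=e−e_prev≈15.280004; u=3/2·8.268598+2·6.563441+3/4·15.280004≈36.989782; next y=7/10·(-3.268598)+1/2·36.989782≈16.206873
n=5: y≈16.206873, sp=5, e=sp−y≈-11.206873; I≈-4.643431, D=e−e_prev≈-19.475470; u=3/2·(-11.206873)+2·(-4.643431)+3/4·(-19.475470)≈-40.703775; next y=7/10·16.206873+1/2·(-40.703775)≈-9.007076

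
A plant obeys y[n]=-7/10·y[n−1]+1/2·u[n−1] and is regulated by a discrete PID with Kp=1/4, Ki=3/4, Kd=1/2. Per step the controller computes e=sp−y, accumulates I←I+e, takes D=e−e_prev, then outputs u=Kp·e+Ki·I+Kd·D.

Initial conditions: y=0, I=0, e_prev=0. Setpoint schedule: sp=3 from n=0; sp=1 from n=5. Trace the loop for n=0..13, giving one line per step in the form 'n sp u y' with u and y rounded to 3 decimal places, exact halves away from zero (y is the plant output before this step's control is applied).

0 3 4.500 0.000
1 3 1.875 2.250
2 3 7.894 -0.638
3 3 1.632 4.393
4 3 13.081 -2.259
5 1 -4.872 8.122
6 1 20.342 -8.121
7 1 -16.905 15.856
8 1 37.053 -19.551
9 1 -42.883 32.213
10 1 73.894 -43.990
11 1 -98.061 67.740
12 1 154.032 -96.448
13 1 -216.443 144.530

(exact arithmetic carried between steps; '≈' marks a value shown rounded to 6 d.p. or computed from one; I and e_prev carry over from the previous line; the table rounds u and y to 3 d.p., halves away from zero)
n=0: y=0, sp=3, e=sp−y=3; I=3, D=e−e_prev=3; u=1/4·3+3/4·3+1/2·3=4.5; next y=-7/10·0+1/2·4.5=2.25
n=1: y=2.25, sp=3, e=sp−y=0.75; I=3.75, D=e−e_prev=-2.25; u=1/4·0.75+3/4·3.75+1/2·(-2.25)=1.875; next y=-7/10·2.25+1/2·1.875=-0.6375
n=2: y=-0.6375, sp=3, e=sp−y=3.6375; I=7.3875, D=e−e_prev=2.8875; u=1/4·3.6375+3/4·7.3875+1/2·2.8875=7.89375; next y=-7/10·(-0.6375)+1/2·7.89375=4.393125
n=3: y=4.393125, sp=3, e=sp−y=-1.393125; I=5.994375, D=e−e_prev=-5.030625; u=1/4·(-1.393125)+3/4·5.994375+1/2·(-5.030625)≈1.632188; next y=-7/10·4.393125+1/2·1.632188≈-2.259094
n=4: y≈-2.259094, sp=3, e=sp−y≈5.259094; I≈11.253469, D=e−e_prev≈6.652219; u=1/4·5.259094+3/4·11.253469+1/2·6.652219≈13.080984; next y=-7/10·(-2.259094)+1/2·13.080984≈8.121858
n=5: y≈8.121858, sp=1, e=sp−y≈-7.121858; I≈4.131611, D=e−e_prev≈-12.380952; u=1/4·(-7.121858)+3/4·4.131611+1/2·(-12.380952)≈-4.872232; next y=-7/10·8.121858+1/2·(-4.872232)≈-8.121416
n=6: y≈-8.121416, sp=1, e=sp−y≈9.121416; I≈13.253027, D=e−e_prev≈16.243274; u=1/4·9.121416+3/4·13.253027+1/2·16.243274≈20.341762; next y=-7/10·(-8.121416)+1/2·20.341762≈15.855872
n=7: y≈15.855872, sp=1, e=sp−y≈-14.855872; I≈-1.602845, D=e−e_prev≈-23.977289; u=1/4·(-14.855872)+3/4·(-1.602845)+1/2·(-23.977289)≈-16.904746; next y=-7/10·15.855872+1/2·(-16.904746)≈-19.551484
n=8: y≈-19.551484, sp=1, e=sp−y≈20.551484; I≈18.948639, D=e−e_prev≈35.407356; u=1/4·20.551484+3/4·18.948639+1/2·35.407356≈37.053028; next y=-7/10·(-19.551484)+1/2·37.053028≈32.212553
n=9: y≈32.212553, sp=1, e=sp−y≈-31.212553; I≈-12.263914, D=e−e_prev≈-51.764037; u=1/4·(-31.212553)+3/4·(-12.263914)+1/2·(-51.764037)≈-42.883092; next y=-7/10·32.212553+1/2·(-42.883092)≈-43.990333
n=10: y≈-43.990333, sp=1, e=sp−y≈44.990333; I≈32.726419, D=e−e_prev≈76.202886; u=1/4·44.990333+3/4·32.726419+1/2·76.202886≈73.893841; next y=-7/10·(-43.990333)+1/2·73.893841≈67.740153
n=11: y≈67.740153, sp=1, e=sp−y≈-66.740153; I≈-34.013734, D=e−e_prev≈-111.730487; u=1/4·(-66.740153)+3/4·(-34.013734)+1/2·(-111.730487)≈-98.060582; next y=-7/10·67.740153+1/2·(-98.060582)≈-96.448399
n=12: y≈-96.448399, sp=1, e=sp−y≈97.448399; I≈63.434664, D=e−e_prev≈164.188552; u=1/4·97.448399+3/4·63.434664+1/2·164.188552≈154.032374; next y=-7/10·(-96.448399)+1/2·154.032374≈144.530066
n=13: y≈144.530066, sp=1, e=sp−y≈-143.530066; I≈-80.095402, D=e−e_prev≈-240.978465; u=1/4·(-143.530066)+3/4·(-80.095402)+1/2·(-240.978465)≈-216.443300; next y=-7/10·144.530066+1/2·(-216.443300)≈-209.392696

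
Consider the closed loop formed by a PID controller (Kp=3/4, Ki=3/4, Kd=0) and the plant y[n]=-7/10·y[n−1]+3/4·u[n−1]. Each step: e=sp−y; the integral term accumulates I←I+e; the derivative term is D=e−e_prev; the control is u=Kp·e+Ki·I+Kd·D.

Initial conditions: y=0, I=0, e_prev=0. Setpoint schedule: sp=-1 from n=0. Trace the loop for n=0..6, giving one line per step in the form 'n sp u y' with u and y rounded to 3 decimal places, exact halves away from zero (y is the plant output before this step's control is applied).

(exact arithmetic carried between steps; '≈' marks a value shown rounded to 6 d.p. or computed from one; I and e_prev carry over from the previous line; the table rounds u and y to 3 d.p., halves away from zero)
n=0: y=0, sp=-1, e=sp−y=-1; I=-1, D=e−e_prev=-1; u=3/4·(-1)+3/4·(-1)+0·(-1)=-1.5; next y=-7/10·0+3/4·(-1.5)=-1.125
n=1: y=-1.125, sp=-1, e=sp−y=0.125; I=-0.875, D=e−e_prev=1.125; u=3/4·0.125+3/4·(-0.875)+0·1.125=-0.5625; next y=-7/10·(-1.125)+3/4·(-0.5625)=0.365625
n=2: y=0.365625, sp=-1, e=sp−y=-1.365625; I=-2.240625, D=e−e_prev=-1.490625; u=3/4·(-1.365625)+3/4·(-2.240625)+0·(-1.490625)≈-2.704688; next y=-7/10·0.365625+3/4·(-2.704688)≈-2.284453
n=3: y≈-2.284453, sp=-1, e=sp−y≈1.284453; I≈-0.956172, D=e−e_prev≈2.650078; u=3/4·1.284453+3/4·(-0.956172)+0·2.650078≈0.246211; next y=-7/10·(-2.284453)+3/4·0.246211≈1.783775
n=4: y≈1.783775, sp=-1, e=sp−y≈-2.783775; I≈-3.739947, D=e−e_prev≈-4.068229; u=3/4·(-2.783775)+3/4·(-3.739947)+0·(-4.068229)≈-4.892792; next y=-7/10·1.783775+3/4·(-4.892792)≈-4.918237
n=5: y≈-4.918237, sp=-1, e=sp−y≈3.918237; I≈0.178290, D=e−e_prev≈6.702012; u=3/4·3.918237+3/4·0.178290+0·6.702012≈3.072395; next y=-7/10·(-4.918237)+3/4·3.072395≈5.747062
n=6: y≈5.747062, sp=-1, e=sp−y≈-6.747062; I≈-6.568772, D=e−e_prev≈-10.665299; u=3/4·(-6.747062)+3/4·(-6.568772)+0·(-10.665299)≈-9.986876; next y=-7/10·5.747062+3/4·(-9.986876)≈-11.513100

0 -1 -1.500 0.000
1 -1 -0.563 -1.125
2 -1 -2.705 0.366
3 -1 0.246 -2.284
4 -1 -4.893 1.784
5 -1 3.072 -4.918
6 -1 -9.987 5.747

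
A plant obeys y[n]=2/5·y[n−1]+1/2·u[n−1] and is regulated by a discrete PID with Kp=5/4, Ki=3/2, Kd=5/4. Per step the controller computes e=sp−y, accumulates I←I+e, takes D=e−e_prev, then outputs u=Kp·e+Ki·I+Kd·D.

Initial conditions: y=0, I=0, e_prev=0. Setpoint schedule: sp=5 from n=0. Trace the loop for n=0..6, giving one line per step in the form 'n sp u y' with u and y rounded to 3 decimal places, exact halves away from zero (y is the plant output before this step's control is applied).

0 5 20.000 0.000
1 5 -18.750 10.000
2 5 47.750 -5.375
3 5 -64.306 21.725
4 5 125.234 -23.463
5 5 -195.336 53.232
6 5 346.613 -76.375

(exact arithmetic carried between steps; '≈' marks a value shown rounded to 6 d.p. or computed from one; I and e_prev carry over from the previous line; the table rounds u and y to 3 d.p., halves away from zero)
n=0: y=0, sp=5, e=sp−y=5; I=5, D=e−e_prev=5; u=5/4·5+3/2·5+5/4·5=20; next y=2/5·0+1/2·20=10
n=1: y=10, sp=5, e=sp−y=-5; I=0, D=e−e_prev=-10; u=5/4·(-5)+3/2·0+5/4·(-10)=-18.75; next y=2/5·10+1/2·(-18.75)=-5.375
n=2: y=-5.375, sp=5, e=sp−y=10.375; I=10.375, D=e−e_prev=15.375; u=5/4·10.375+3/2·10.375+5/4·15.375=47.75; next y=2/5·(-5.375)+1/2·47.75=21.725
n=3: y=21.725, sp=5, e=sp−y=-16.725; I=-6.35, D=e−e_prev=-27.1; u=5/4·(-16.725)+3/2·(-6.35)+5/4·(-27.1)=-64.30625; next y=2/5·21.725+1/2·(-64.30625)=-23.463125
n=4: y=-23.463125, sp=5, e=sp−y=28.463125; I=22.113125, D=e−e_prev=45.188125; u=5/4·28.463125+3/2·22.113125+5/4·45.188125=125.23375; next y=2/5·(-23.463125)+1/2·125.23375=53.231625
n=5: y=53.231625, sp=5, e=sp−y=-48.231625; I=-26.1185, D=e−e_prev=-76.69475; u=5/4·(-48.231625)+3/2·(-26.1185)+5/4·(-76.69475)≈-195.335719; next y=2/5·53.231625+1/2·(-195.335719)≈-76.375209
n=6: y≈-76.375209, sp=5, e=sp−y≈81.375209; I≈55.256709, D=e−e_prev≈129.606834; u=5/4·81.375209+3/2·55.256709+5/4·129.606834≈346.612619; next y=2/5·(-76.375209)+1/2·346.612619≈142.756226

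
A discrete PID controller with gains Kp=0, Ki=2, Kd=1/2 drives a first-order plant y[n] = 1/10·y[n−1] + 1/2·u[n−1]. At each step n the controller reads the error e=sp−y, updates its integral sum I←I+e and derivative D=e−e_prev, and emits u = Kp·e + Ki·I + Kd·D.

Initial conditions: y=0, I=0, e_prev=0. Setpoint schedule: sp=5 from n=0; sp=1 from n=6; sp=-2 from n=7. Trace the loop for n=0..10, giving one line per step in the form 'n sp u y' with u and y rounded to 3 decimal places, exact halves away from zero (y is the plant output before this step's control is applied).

(exact arithmetic carried between steps; '≈' marks a value shown rounded to 6 d.p. or computed from one; I and e_prev carry over from the previous line; the table rounds u and y to 3 d.p., halves away from zero)
n=0: y=0, sp=5, e=sp−y=5; I=5, D=e−e_prev=5; u=0·5+2·5+1/2·5=12.5; next y=1/10·0+1/2·12.5=6.25
n=1: y=6.25, sp=5, e=sp−y=-1.25; I=3.75, D=e−e_prev=-6.25; u=0·(-1.25)+2·3.75+1/2·(-6.25)=4.375; next y=1/10·6.25+1/2·4.375=2.8125
n=2: y=2.8125, sp=5, e=sp−y=2.1875; I=5.9375, D=e−e_prev=3.4375; u=0·2.1875+2·5.9375+1/2·3.4375=13.59375; next y=1/10·2.8125+1/2·13.59375=7.078125
n=3: y=7.078125, sp=5, e=sp−y=-2.078125; I=3.859375, D=e−e_prev=-4.265625; u=0·(-2.078125)+2·3.859375+1/2·(-4.265625)≈5.585938; next y=1/10·7.078125+1/2·5.585938≈3.500781
n=4: y≈3.500781, sp=5, e=sp−y≈1.499219; I≈5.358594, D=e−e_prev≈3.577344; u=0·1.499219+2·5.358594+1/2·3.577344≈12.505859; next y=1/10·3.500781+1/2·12.505859≈6.603008
n=5: y≈6.603008, sp=5, e=sp−y≈-1.603008; I≈3.755586, D=e−e_prev≈-3.102227; u=0·(-1.603008)+2·3.755586+1/2·(-3.102227)≈5.960059; next y=1/10·6.603008+1/2·5.960059≈3.640330
n=6: y≈3.640330, sp=1, e=sp−y≈-2.640330; I≈1.115256, D=e−e_prev≈-1.037322; u=0·(-2.640330)+2·1.115256+1/2·(-1.037322)≈1.711851; next y=1/10·3.640330+1/2·1.711851≈1.219958
n=7: y≈1.219958, sp=-2, e=sp−y≈-3.219958; I≈-2.104702, D=e−e_prev≈-0.579628; u=0·(-3.219958)+2·(-2.104702)+1/2·(-0.579628)≈-4.499219; next y=1/10·1.219958+1/2·(-4.499219)≈-2.127614
n=8: y≈-2.127614, sp=-2, e=sp−y≈0.127614; I≈-1.977089, D=e−e_prev≈3.347572; u=0·0.127614+2·(-1.977089)+1/2·3.347572≈-2.280392; next y=1/10·(-2.127614)+1/2·(-2.280392)≈-1.352957
n=9: y≈-1.352957, sp=-2, e=sp−y≈-0.647043; I≈-2.624132, D=e−e_prev≈-0.774657; u=0·(-0.647043)+2·(-2.624132)+1/2·(-0.774657)≈-5.635592; next y=1/10·(-1.352957)+1/2·(-5.635592)≈-2.953091
n=10: y≈-2.953091, sp=-2, e=sp−y≈0.953091; I≈-1.671040, D=e−e_prev≈1.600134; u=0·0.953091+2·(-1.671040)+1/2·1.600134≈-2.542013; next y=1/10·(-2.953091)+1/2·(-2.542013)≈-1.566316

0 5 12.500 0.000
1 5 4.375 6.250
2 5 13.594 2.813
3 5 5.586 7.078
4 5 12.506 3.501
5 5 5.960 6.603
6 1 1.712 3.640
7 -2 -4.499 1.220
8 -2 -2.280 -2.128
9 -2 -5.636 -1.353
10 -2 -2.542 -2.953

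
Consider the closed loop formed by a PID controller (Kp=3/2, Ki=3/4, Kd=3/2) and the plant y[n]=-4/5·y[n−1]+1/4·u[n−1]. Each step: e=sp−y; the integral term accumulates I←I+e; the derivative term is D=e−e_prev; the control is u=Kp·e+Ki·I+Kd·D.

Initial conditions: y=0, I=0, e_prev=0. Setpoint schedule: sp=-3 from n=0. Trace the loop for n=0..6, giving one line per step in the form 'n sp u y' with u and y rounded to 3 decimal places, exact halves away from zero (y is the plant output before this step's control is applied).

0 -3 -11.250 0.000
1 -3 1.547 -2.813
2 -3 -23.247 2.637
3 -3 20.291 -7.921
4 -3 -64.345 11.410
5 -3 91.183 -25.214
6 -3 -202.772 42.967

(exact arithmetic carried between steps; '≈' marks a value shown rounded to 6 d.p. or computed from one; I and e_prev carry over from the previous line; the table rounds u and y to 3 d.p., halves away from zero)
n=0: y=0, sp=-3, e=sp−y=-3; I=-3, D=e−e_prev=-3; u=3/2·(-3)+3/4·(-3)+3/2·(-3)=-11.25; next y=-4/5·0+1/4·(-11.25)=-2.8125
n=1: y=-2.8125, sp=-3, e=sp−y=-0.1875; I=-3.1875, D=e−e_prev=2.8125; u=3/2·(-0.1875)+3/4·(-3.1875)+3/2·2.8125=1.546875; next y=-4/5·(-2.8125)+1/4·1.546875≈2.636719
n=2: y≈2.636719, sp=-3, e=sp−y≈-5.636719; I≈-8.824219, D=e−e_prev≈-5.449219; u=3/2·(-5.636719)+3/4·(-8.824219)+3/2·(-5.449219)≈-23.247070; next y=-4/5·2.636719+1/4·(-23.247070)≈-7.921143
n=3: y≈-7.921143, sp=-3, e=sp−y≈4.921143; I≈-3.903076, D=e−e_prev≈10.557861; u=3/2·4.921143+3/4·(-3.903076)+3/2·10.557861≈20.291199; next y=-4/5·(-7.921143)+1/4·20.291199≈11.409714
n=4: y≈11.409714, sp=-3, e=sp−y≈-14.409714; I≈-18.312790, D=e−e_prev≈-19.330856; u=3/2·(-14.409714)+3/4·(-18.312790)+3/2·(-19.330856)≈-64.345448; next y=-4/5·11.409714+1/4·(-64.345448)≈-25.214133
n=5: y≈-25.214133, sp=-3, e=sp−y≈22.214133; I≈3.901343, D=e−e_prev≈36.623847; u=3/2·22.214133+3/4·3.901343+3/2·36.623847≈91.182976; next y=-4/5·(-25.214133)+1/4·91.182976≈42.967050
n=6: y≈42.967050, sp=-3, e=sp−y≈-45.967050; I≈-42.065707, D=e−e_prev≈-68.181183; u=3/2·(-45.967050)+3/4·(-42.065707)+3/2·(-68.181183)≈-202.771631; next y=-4/5·42.967050+1/4·(-202.771631)≈-85.066548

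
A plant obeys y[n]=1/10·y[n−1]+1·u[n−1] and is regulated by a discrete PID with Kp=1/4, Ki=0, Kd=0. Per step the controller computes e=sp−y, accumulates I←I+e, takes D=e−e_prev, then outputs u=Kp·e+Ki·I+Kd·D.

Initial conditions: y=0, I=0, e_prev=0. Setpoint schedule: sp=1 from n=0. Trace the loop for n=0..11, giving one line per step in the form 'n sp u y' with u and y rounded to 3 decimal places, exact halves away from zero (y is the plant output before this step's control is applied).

0 1 0.250 0.000
1 1 0.188 0.250
2 1 0.197 0.213
3 1 0.195 0.218
4 1 0.196 0.217
5 1 0.196 0.217
6 1 0.196 0.217
7 1 0.196 0.217
8 1 0.196 0.217
9 1 0.196 0.217
10 1 0.196 0.217
11 1 0.196 0.217

(exact arithmetic carried between steps; '≈' marks a value shown rounded to 6 d.p. or computed from one; I and e_prev carry over from the previous line; the table rounds u and y to 3 d.p., halves away from zero)
n=0: y=0, sp=1, e=sp−y=1; I=1, D=e−e_prev=1; u=1/4·1+0·1+0·1=0.25; next y=1/10·0+1·0.25=0.25
n=1: y=0.25, sp=1, e=sp−y=0.75; I=1.75, D=e−e_prev=-0.25; u=1/4·0.75+0·1.75+0·(-0.25)=0.1875; next y=1/10·0.25+1·0.1875=0.2125
n=2: y=0.2125, sp=1, e=sp−y=0.7875; I=2.5375, D=e−e_prev=0.0375; u=1/4·0.7875+0·2.5375+0·0.0375=0.196875; next y=1/10·0.2125+1·0.196875=0.218125
n=3: y=0.218125, sp=1, e=sp−y=0.781875; I=3.319375, D=e−e_prev=-0.005625; u=1/4·0.781875+0·3.319375+0·(-0.005625)≈0.195469; next y=1/10·0.218125+1·0.195469≈0.217281
n=4: y≈0.217281, sp=1, e=sp−y≈0.782719; I≈4.102094, D=e−e_prev≈0.000844; u=1/4·0.782719+0·4.102094+0·0.000844≈0.195680; next y=1/10·0.217281+1·0.195680≈0.217408
n=5: y≈0.217408, sp=1, e=sp−y≈0.782592; I≈4.884686, D=e−e_prev≈-0.000127; u=1/4·0.782592+0·4.884686+0·(-0.000127)≈0.195648; next y=1/10·0.217408+1·0.195648≈0.217389
n=6: y≈0.217389, sp=1, e=sp−y≈0.782611; I≈5.667297, D=e−e_prev≈0.000019; u=1/4·0.782611+0·5.667297+0·0.000019≈0.195653; next y=1/10·0.217389+1·0.195653≈0.217392
n=7: y≈0.217392, sp=1, e=sp−y≈0.782608; I≈6.449905, D=e−e_prev≈-0.000003; u=1/4·0.782608+0·6.449905+0·(-0.000003)≈0.195652; next y=1/10·0.217392+1·0.195652≈0.217391
n=8: y≈0.217391, sp=1, e=sp−y≈0.782609; I≈7.232514, D=e−e_prev≈0.000000; u=1/4·0.782609+0·7.232514+0·0.000000≈0.195652; next y=1/10·0.217391+1·0.195652≈0.217391
n=9: y≈0.217391, sp=1, e=sp−y≈0.782609; I≈8.015123, D=e−e_prev≈0.000000; u=1/4·0.782609+0·8.015123+0·0.000000≈0.195652; next y=1/10·0.217391+1·0.195652≈0.217391
n=10: y≈0.217391, sp=1, e=sp−y≈0.782609; I≈8.797732, D=e−e_prev≈0.000000; u=1/4·0.782609+0·8.797732+0·0.000000≈0.195652; next y=1/10·0.217391+1·0.195652≈0.217391
n=11: y≈0.217391, sp=1, e=sp−y≈0.782609; I≈9.580340, D=e−e_prev≈0.000000; u=1/4·0.782609+0·9.580340+0·0.000000≈0.195652; next y=1/10·0.217391+1·0.195652≈0.217391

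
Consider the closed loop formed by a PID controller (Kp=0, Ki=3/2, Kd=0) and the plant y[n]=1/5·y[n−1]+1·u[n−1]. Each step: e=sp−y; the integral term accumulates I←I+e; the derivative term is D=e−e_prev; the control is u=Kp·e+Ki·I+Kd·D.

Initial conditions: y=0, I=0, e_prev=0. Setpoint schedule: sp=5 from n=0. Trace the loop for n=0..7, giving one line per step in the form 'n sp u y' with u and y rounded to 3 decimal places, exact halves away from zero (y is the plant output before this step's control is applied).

(exact arithmetic carried between steps; '≈' marks a value shown rounded to 6 d.p. or computed from one; I and e_prev carry over from the previous line; the table rounds u and y to 3 d.p., halves away from zero)
n=0: y=0, sp=5, e=sp−y=5; I=5, D=e−e_prev=5; u=0·5+3/2·5+0·5=7.5; next y=1/5·0+1·7.5=7.5
n=1: y=7.5, sp=5, e=sp−y=-2.5; I=2.5, D=e−e_prev=-7.5; u=0·(-2.5)+3/2·2.5+0·(-7.5)=3.75; next y=1/5·7.5+1·3.75=5.25
n=2: y=5.25, sp=5, e=sp−y=-0.25; I=2.25, D=e−e_prev=2.25; u=0·(-0.25)+3/2·2.25+0·2.25=3.375; next y=1/5·5.25+1·3.375=4.425
n=3: y=4.425, sp=5, e=sp−y=0.575; I=2.825, D=e−e_prev=0.825; u=0·0.575+3/2·2.825+0·0.825=4.2375; next y=1/5·4.425+1·4.2375=5.1225
n=4: y=5.1225, sp=5, e=sp−y=-0.1225; I=2.7025, D=e−e_prev=-0.6975; u=0·(-0.1225)+3/2·2.7025+0·(-0.6975)=4.05375; next y=1/5·5.1225+1·4.05375=5.07825
n=5: y=5.07825, sp=5, e=sp−y=-0.07825; I=2.62425, D=e−e_prev=0.04425; u=0·(-0.07825)+3/2·2.62425+0·0.04425=3.936375; next y=1/5·5.07825+1·3.936375=4.952025
n=6: y=4.952025, sp=5, e=sp−y=0.047975; I=2.672225, D=e−e_prev=0.126225; u=0·0.047975+3/2·2.672225+0·0.126225≈4.008338; next y=1/5·4.952025+1·4.008338≈4.998743
n=7: y≈4.998743, sp=5, e=sp−y≈0.001258; I≈2.673483, D=e−e_prev≈-0.046718; u=0·0.001258+3/2·2.673483+0·(-0.046718)≈4.010224; next y=1/5·4.998743+1·4.010224≈5.009972

0 5 7.500 0.000
1 5 3.750 7.500
2 5 3.375 5.250
3 5 4.238 4.425
4 5 4.054 5.123
5 5 3.936 5.078
6 5 4.008 4.952
7 5 4.010 4.999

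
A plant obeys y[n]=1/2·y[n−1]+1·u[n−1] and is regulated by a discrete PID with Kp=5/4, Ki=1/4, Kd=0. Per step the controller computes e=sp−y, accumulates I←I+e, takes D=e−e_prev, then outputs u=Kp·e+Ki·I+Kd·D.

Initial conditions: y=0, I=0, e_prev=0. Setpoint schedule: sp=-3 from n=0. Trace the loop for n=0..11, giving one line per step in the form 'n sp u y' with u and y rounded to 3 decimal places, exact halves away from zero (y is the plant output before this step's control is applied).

0 -3 -4.500 0.000
1 -3 1.500 -4.500
2 -3 -3.750 -0.750
3 -3 0.750 -4.125
4 -3 -3.188 -1.313
5 -3 0.188 -3.844
6 -3 -2.766 -1.734
7 -3 -0.234 -3.633
8 -3 -2.449 -2.051
9 -3 -0.551 -3.475
10 -3 -2.212 -2.288
11 -3 -0.788 -3.356

(exact arithmetic carried between steps; '≈' marks a value shown rounded to 6 d.p. or computed from one; I and e_prev carry over from the previous line; the table rounds u and y to 3 d.p., halves away from zero)
n=0: y=0, sp=-3, e=sp−y=-3; I=-3, D=e−e_prev=-3; u=5/4·(-3)+1/4·(-3)+0·(-3)=-4.5; next y=1/2·0+1·(-4.5)=-4.5
n=1: y=-4.5, sp=-3, e=sp−y=1.5; I=-1.5, D=e−e_prev=4.5; u=5/4·1.5+1/4·(-1.5)+0·4.5=1.5; next y=1/2·(-4.5)+1·1.5=-0.75
n=2: y=-0.75, sp=-3, e=sp−y=-2.25; I=-3.75, D=e−e_prev=-3.75; u=5/4·(-2.25)+1/4·(-3.75)+0·(-3.75)=-3.75; next y=1/2·(-0.75)+1·(-3.75)=-4.125
n=3: y=-4.125, sp=-3, e=sp−y=1.125; I=-2.625, D=e−e_prev=3.375; u=5/4·1.125+1/4·(-2.625)+0·3.375=0.75; next y=1/2·(-4.125)+1·0.75=-1.3125
n=4: y=-1.3125, sp=-3, e=sp−y=-1.6875; I=-4.3125, D=e−e_prev=-2.8125; u=5/4·(-1.6875)+1/4·(-4.3125)+0·(-2.8125)=-3.1875; next y=1/2·(-1.3125)+1·(-3.1875)=-3.84375
n=5: y=-3.84375, sp=-3, e=sp−y=0.84375; I=-3.46875, D=e−e_prev=2.53125; u=5/4·0.84375+1/4·(-3.46875)+0·2.53125=0.1875; next y=1/2·(-3.84375)+1·0.1875=-1.734375
n=6: y=-1.734375, sp=-3, e=sp−y=-1.265625; I=-4.734375, D=e−e_prev=-2.109375; u=5/4·(-1.265625)+1/4·(-4.734375)+0·(-2.109375)=-2.765625; next y=1/2·(-1.734375)+1·(-2.765625)≈-3.632813
n=7: y≈-3.632813, sp=-3, e=sp−y≈0.632813; I≈-4.101563, D=e−e_prev≈1.898438; u=5/4·0.632813+1/4·(-4.101563)+0·1.898438≈-0.234375; next y=1/2·(-3.632813)+1·(-0.234375)≈-2.050781
n=8: y≈-2.050781, sp=-3, e=sp−y≈-0.949219; I≈-5.050781, D=e−e_prev≈-1.582031; u=5/4·(-0.949219)+1/4·(-5.050781)+0·(-1.582031)≈-2.449219; next y=1/2·(-2.050781)+1·(-2.449219)≈-3.474609
n=9: y≈-3.474609, sp=-3, e=sp−y≈0.474609; I≈-4.576172, D=e−e_prev≈1.423828; u=5/4·0.474609+1/4·(-4.576172)+0·1.423828≈-0.550781; next y=1/2·(-3.474609)+1·(-0.550781)≈-2.288086
n=10: y≈-2.288086, sp=-3, e=sp−y≈-0.711914; I≈-5.288086, D=e−e_prev≈-1.186523; u=5/4·(-0.711914)+1/4·(-5.288086)+0·(-1.186523)≈-2.211914; next y=1/2·(-2.288086)+1·(-2.211914)≈-3.355957
n=11: y≈-3.355957, sp=-3, e=sp−y≈0.355957; I≈-4.932129, D=e−e_prev≈1.067871; u=5/4·0.355957+1/4·(-4.932129)+0·1.067871≈-0.788086; next y=1/2·(-3.355957)+1·(-0.788086)≈-2.466064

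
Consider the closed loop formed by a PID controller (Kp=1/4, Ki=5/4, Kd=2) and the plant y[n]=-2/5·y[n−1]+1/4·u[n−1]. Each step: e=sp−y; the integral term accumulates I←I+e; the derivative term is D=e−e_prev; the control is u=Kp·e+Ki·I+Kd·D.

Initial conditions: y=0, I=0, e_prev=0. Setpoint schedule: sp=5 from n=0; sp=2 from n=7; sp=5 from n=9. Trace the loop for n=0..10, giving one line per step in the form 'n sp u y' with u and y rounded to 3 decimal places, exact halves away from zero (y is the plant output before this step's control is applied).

0 5 17.500 0.000
1 5 -1.563 4.375
2 5 30.773 -2.141
3 5 -10.748 8.550
4 5 57.493 -6.107
5 5 -38.166 16.816
6 5 108.703 -16.268
7 2 -116.208 33.683
8 2 216.819 -42.525
9 5 -267.531 71.215
10 5 454.222 -95.369

(exact arithmetic carried between steps; '≈' marks a value shown rounded to 6 d.p. or computed from one; I and e_prev carry over from the previous line; the table rounds u and y to 3 d.p., halves away from zero)
n=0: y=0, sp=5, e=sp−y=5; I=5, D=e−e_prev=5; u=1/4·5+5/4·5+2·5=17.5; next y=-2/5·0+1/4·17.5=4.375
n=1: y=4.375, sp=5, e=sp−y=0.625; I=5.625, D=e−e_prev=-4.375; u=1/4·0.625+5/4·5.625+2·(-4.375)=-1.5625; next y=-2/5·4.375+1/4·(-1.5625)=-2.140625
n=2: y=-2.140625, sp=5, e=sp−y=7.140625; I=12.765625, D=e−e_prev=6.515625; u=1/4·7.140625+5/4·12.765625+2·6.515625≈30.773438; next y=-2/5·(-2.140625)+1/4·30.773438≈8.549609
n=3: y≈8.549609, sp=5, e=sp−y≈-3.549609; I≈9.216016, D=e−e_prev≈-10.690234; u=1/4·(-3.549609)+5/4·9.216016+2·(-10.690234)≈-10.747852; next y=-2/5·8.549609+1/4·(-10.747852)≈-6.106807
n=4: y≈-6.106807, sp=5, e=sp−y≈11.106807; I≈20.322822, D=e−e_prev≈14.656416; u=1/4·11.106807+5/4·20.322822+2·14.656416≈57.493062; next y=-2/5·(-6.106807)+1/4·57.493062≈16.815988
n=5: y≈16.815988, sp=5, e=sp−y≈-11.815988; I≈8.506834, D=e−e_prev≈-22.922795; u=1/4·(-11.815988)+5/4·8.506834+2·(-22.922795)≈-38.166044; next y=-2/5·16.815988+1/4·(-38.166044)≈-16.267906
n=6: y≈-16.267906, sp=5, e=sp−y≈21.267906; I≈29.774740, D=e−e_prev≈33.083894; u=1/4·21.267906+5/4·29.774740+2·33.083894≈108.703190; next y=-2/5·(-16.267906)+1/4·108.703190≈33.682960
n=7: y≈33.682960, sp=2, e=sp−y≈-31.682960; I≈-1.908220, D=e−e_prev≈-52.950866; u=1/4·(-31.682960)+5/4·(-1.908220)+2·(-52.950866)≈-116.207747; next y=-2/5·33.682960+1/4·(-116.207747)≈-42.525121
n=8: y≈-42.525121, sp=2, e=sp−y≈44.525121; I≈42.616901, D=e−e_prev≈76.208081; u=1/4·44.525121+5/4·42.616901+2·76.208081≈216.818568; next y=-2/5·(-42.525121)+1/4·216.818568≈71.214690
n=9: y≈71.214690, sp=5, e=sp−y≈-66.214690; I≈-23.597789, D=e−e_prev≈-110.739811; u=1/4·(-66.214690)+5/4·(-23.597789)+2·(-110.739811)≈-267.530531; next y=-2/5·71.214690+1/4·(-267.530531)≈-95.368509
n=10: y≈-95.368509, sp=5, e=sp−y≈100.368509; I≈76.770720, D=e−e_prev≈166.583199; u=1/4·100.368509+5/4·76.770720+2·166.583199≈454.221925; next y=-2/5·(-95.368509)+1/4·454.221925≈151.702885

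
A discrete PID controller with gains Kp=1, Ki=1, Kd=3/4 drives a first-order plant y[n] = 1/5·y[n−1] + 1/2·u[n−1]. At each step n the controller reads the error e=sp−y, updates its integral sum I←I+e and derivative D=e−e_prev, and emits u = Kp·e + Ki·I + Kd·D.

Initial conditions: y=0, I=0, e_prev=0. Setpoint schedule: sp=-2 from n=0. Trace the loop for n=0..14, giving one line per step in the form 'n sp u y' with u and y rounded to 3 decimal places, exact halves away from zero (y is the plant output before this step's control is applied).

(exact arithmetic carried between steps; '≈' marks a value shown rounded to 6 d.p. or computed from one; I and e_prev carry over from the previous line; the table rounds u and y to 3 d.p., halves away from zero)
n=0: y=0, sp=-2, e=sp−y=-2; I=-2, D=e−e_prev=-2; u=1·(-2)+1·(-2)+3/4·(-2)=-5.5; next y=1/5·0+1/2·(-5.5)=-2.75
n=1: y=-2.75, sp=-2, e=sp−y=0.75; I=-1.25, D=e−e_prev=2.75; u=1·0.75+1·(-1.25)+3/4·2.75=1.5625; next y=1/5·(-2.75)+1/2·1.5625=0.23125
n=2: y=0.23125, sp=-2, e=sp−y=-2.23125; I=-3.48125, D=e−e_prev=-2.98125; u=1·(-2.23125)+1·(-3.48125)+3/4·(-2.98125)≈-7.948438; next y=1/5·0.23125+1/2·(-7.948438)≈-3.927969
n=3: y≈-3.927969, sp=-2, e=sp−y≈1.927969; I≈-1.553281, D=e−e_prev≈4.159219; u=1·1.927969+1·(-1.553281)+3/4·4.159219≈3.494102; next y=1/5·(-3.927969)+1/2·3.494102≈0.961457
n=4: y≈0.961457, sp=-2, e=sp−y≈-2.961457; I≈-4.514738, D=e−e_prev≈-4.889426; u=1·(-2.961457)+1·(-4.514738)+3/4·(-4.889426)≈-11.143265; next y=1/5·0.961457+1/2·(-11.143265)≈-5.379341
n=5: y≈-5.379341, sp=-2, e=sp−y≈3.379341; I≈-1.135397, D=e−e_prev≈6.340798; u=1·3.379341+1·(-1.135397)+3/4·6.340798≈6.999542; next y=1/5·(-5.379341)+1/2·6.999542≈2.423903
n=6: y≈2.423903, sp=-2, e=sp−y≈-4.423903; I≈-5.559300, D=e−e_prev≈-7.803244; u=1·(-4.423903)+1·(-5.559300)+3/4·(-7.803244)≈-15.835636; next y=1/5·2.423903+1/2·(-15.835636)≈-7.433037
n=7: y≈-7.433037, sp=-2, e=sp−y≈5.433037; I≈-0.126263, D=e−e_prev≈9.856940; u=1·5.433037+1·(-0.126263)+3/4·9.856940≈12.699480; next y=1/5·(-7.433037)+1/2·12.699480≈4.863132
n=8: y≈4.863132, sp=-2, e=sp−y≈-6.863132; I≈-6.989395, D=e−e_prev≈-12.296170; u=1·(-6.863132)+1·(-6.989395)+3/4·(-12.296170)≈-23.074655; next y=1/5·4.863132+1/2·(-23.074655)≈-10.564701
n=9: y≈-10.564701, sp=-2, e=sp−y≈8.564701; I≈1.575306, D=e−e_prev≈15.427833; u=1·8.564701+1·1.575306+3/4·15.427833≈21.710882; next y=1/5·(-10.564701)+1/2·21.710882≈8.742501
n=10: y≈8.742501, sp=-2, e=sp−y≈-10.742501; I≈-9.167195, D=e−e_prev≈-19.307202; u=1·(-10.742501)+1·(-9.167195)+3/4·(-19.307202)≈-34.390097; next y=1/5·8.742501+1/2·(-34.390097)≈-15.446548
n=11: y≈-15.446548, sp=-2, e=sp−y≈13.446548; I≈4.279353, D=e−e_prev≈24.189049; u=1·13.446548+1·4.279353+3/4·24.189049≈35.867688; next y=1/5·(-15.446548)+1/2·35.867688≈14.844534
n=12: y≈14.844534, sp=-2, e=sp−y≈-16.844534; I≈-12.565181, D=e−e_prev≈-30.291083; u=1·(-16.844534)+1·(-12.565181)+3/4·(-30.291083)≈-52.128028; next y=1/5·14.844534+1/2·(-52.128028)≈-23.095107
n=13: y≈-23.095107, sp=-2, e=sp−y≈21.095107; I≈8.529926, D=e−e_prev≈37.939641; u=1·21.095107+1·8.529926+3/4·37.939641≈58.079764; next y=1/5·(-23.095107)+1/2·58.079764≈24.420860
n=14: y≈24.420860, sp=-2, e=sp−y≈-26.420860; I≈-17.890935, D=e−e_prev≈-47.515967; u=1·(-26.420860)+1·(-17.890935)+3/4·(-47.515967)≈-79.948771; next y=1/5·24.420860+1/2·(-79.948771)≈-35.090213

0 -2 -5.500 0.000
1 -2 1.563 -2.750
2 -2 -7.948 0.231
3 -2 3.494 -3.928
4 -2 -11.143 0.961
5 -2 7.000 -5.379
6 -2 -15.836 2.424
7 -2 12.699 -7.433
8 -2 -23.075 4.863
9 -2 21.711 -10.565
10 -2 -34.390 8.743
11 -2 35.868 -15.447
12 -2 -52.128 14.845
13 -2 58.080 -23.095
14 -2 -79.949 24.421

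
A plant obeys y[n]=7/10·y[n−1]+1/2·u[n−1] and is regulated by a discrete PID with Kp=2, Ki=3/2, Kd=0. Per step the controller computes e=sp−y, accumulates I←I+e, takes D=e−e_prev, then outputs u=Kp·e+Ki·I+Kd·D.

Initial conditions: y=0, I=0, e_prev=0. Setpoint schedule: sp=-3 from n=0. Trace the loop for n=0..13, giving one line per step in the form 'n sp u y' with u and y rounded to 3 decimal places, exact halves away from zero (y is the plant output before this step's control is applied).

(exact arithmetic carried between steps; '≈' marks a value shown rounded to 6 d.p. or computed from one; I and e_prev carry over from the previous line; the table rounds u and y to 3 d.p., halves away from zero)
n=0: y=0, sp=-3, e=sp−y=-3; I=-3, D=e−e_prev=-3; u=2·(-3)+3/2·(-3)+0·(-3)=-10.5; next y=7/10·0+1/2·(-10.5)=-5.25
n=1: y=-5.25, sp=-3, e=sp−y=2.25; I=-0.75, D=e−e_prev=5.25; u=2·2.25+3/2·(-0.75)+0·5.25=3.375; next y=7/10·(-5.25)+1/2·3.375=-1.9875
n=2: y=-1.9875, sp=-3, e=sp−y=-1.0125; I=-1.7625, D=e−e_prev=-3.2625; u=2·(-1.0125)+3/2·(-1.7625)+0·(-3.2625)=-4.66875; next y=7/10·(-1.9875)+1/2·(-4.66875)=-3.725625
n=3: y=-3.725625, sp=-3, e=sp−y=0.725625; I=-1.036875, D=e−e_prev=1.738125; u=2·0.725625+3/2·(-1.036875)+0·1.738125≈-0.104063; next y=7/10·(-3.725625)+1/2·(-0.104063)≈-2.659969
n=4: y≈-2.659969, sp=-3, e=sp−y≈-0.340031; I≈-1.376906, D=e−e_prev≈-1.065656; u=2·(-0.340031)+3/2·(-1.376906)+0·(-1.065656)≈-2.745422; next y=7/10·(-2.659969)+1/2·(-2.745422)≈-3.234689
n=5: y≈-3.234689, sp=-3, e=sp−y≈0.234689; I≈-1.142217, D=e−e_prev≈0.574720; u=2·0.234689+3/2·(-1.142217)+0·0.574720≈-1.243948; next y=7/10·(-3.234689)+1/2·(-1.243948)≈-2.886256
n=6: y≈-2.886256, sp=-3, e=sp−y≈-0.113744; I≈-1.255961, D=e−e_prev≈-0.348433; u=2·(-0.113744)+3/2·(-1.255961)+0·(-0.348433)≈-2.111429; next y=7/10·(-2.886256)+1/2·(-2.111429)≈-3.076094
n=7: y≈-3.076094, sp=-3, e=sp−y≈0.076094; I≈-1.179867, D=e−e_prev≈0.189838; u=2·0.076094+3/2·(-1.179867)+0·0.189838≈-1.617613; next y=7/10·(-3.076094)+1/2·(-1.617613)≈-2.962072
n=8: y≈-2.962072, sp=-3, e=sp−y≈-0.037928; I≈-1.217795, D=e−e_prev≈-0.114022; u=2·(-0.037928)+3/2·(-1.217795)+0·(-0.114022)≈-1.902548; next y=7/10·(-2.962072)+1/2·(-1.902548)≈-3.024725
n=9: y≈-3.024725, sp=-3, e=sp−y≈0.024725; I≈-1.193070, D=e−e_prev≈0.062652; u=2·0.024725+3/2·(-1.193070)+0·0.062652≈-1.740156; next y=7/10·(-3.024725)+1/2·(-1.740156)≈-2.987385
n=10: y≈-2.987385, sp=-3, e=sp−y≈-0.012615; I≈-1.205685, D=e−e_prev≈-0.037339; u=2·(-0.012615)+3/2·(-1.205685)+0·(-0.037339)≈-1.833757; next y=7/10·(-2.987385)+1/2·(-1.833757)≈-3.008048
n=11: y≈-3.008048, sp=-3, e=sp−y≈0.008048; I≈-1.197637, D=e−e_prev≈0.020663; u=2·0.008048+3/2·(-1.197637)+0·0.020663≈-1.780359; next y=7/10·(-3.008048)+1/2·(-1.780359)≈-2.995813
n=12: y≈-2.995813, sp=-3, e=sp−y≈-0.004187; I≈-1.201824, D=e−e_prev≈-0.012235; u=2·(-0.004187)+3/2·(-1.201824)+0·(-0.012235)≈-1.811109; next y=7/10·(-2.995813)+1/2·(-1.811109)≈-3.002624
n=13: y≈-3.002624, sp=-3, e=sp−y≈0.002624; I≈-1.199200, D=e−e_prev≈0.006811; u=2·0.002624+3/2·(-1.199200)+0·0.006811≈-1.793552; next y=7/10·(-3.002624)+1/2·(-1.793552)≈-2.998613

0 -3 -10.500 0.000
1 -3 3.375 -5.250
2 -3 -4.669 -1.988
3 -3 -0.104 -3.726
4 -3 -2.745 -2.660
5 -3 -1.244 -3.235
6 -3 -2.111 -2.886
7 -3 -1.618 -3.076
8 -3 -1.903 -2.962
9 -3 -1.740 -3.025
10 -3 -1.834 -2.987
11 -3 -1.780 -3.008
12 -3 -1.811 -2.996
13 -3 -1.794 -3.003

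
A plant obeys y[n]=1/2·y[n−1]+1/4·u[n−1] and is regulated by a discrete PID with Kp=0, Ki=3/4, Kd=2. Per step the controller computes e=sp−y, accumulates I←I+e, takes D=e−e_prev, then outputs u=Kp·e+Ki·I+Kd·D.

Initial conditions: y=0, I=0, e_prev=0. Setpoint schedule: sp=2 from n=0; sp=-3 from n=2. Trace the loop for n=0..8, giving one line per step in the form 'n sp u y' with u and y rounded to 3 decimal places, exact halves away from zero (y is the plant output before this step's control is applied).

0 2 5.500 0.000
1 2 -0.781 1.375
2 -3 -8.885 0.492
3 -3 3.516 -1.975
4 -3 -7.320 -0.109
5 -3 -0.873 -1.884
6 -3 -7.252 -1.160
7 -3 -3.793 -2.393
8 -3 -7.397 -2.145

(exact arithmetic carried between steps; '≈' marks a value shown rounded to 6 d.p. or computed from one; I and e_prev carry over from the previous line; the table rounds u and y to 3 d.p., halves away from zero)
n=0: y=0, sp=2, e=sp−y=2; I=2, D=e−e_prev=2; u=0·2+3/4·2+2·2=5.5; next y=1/2·0+1/4·5.5=1.375
n=1: y=1.375, sp=2, e=sp−y=0.625; I=2.625, D=e−e_prev=-1.375; u=0·0.625+3/4·2.625+2·(-1.375)=-0.78125; next y=1/2·1.375+1/4·(-0.78125)≈0.492188
n=2: y≈0.492188, sp=-3, e=sp−y≈-3.492188; I≈-0.867188, D=e−e_prev≈-4.117188; u=0·(-3.492188)+3/4·(-0.867188)+2·(-4.117188)≈-8.884766; next y=1/2·0.492188+1/4·(-8.884766)≈-1.975098
n=3: y≈-1.975098, sp=-3, e=sp−y≈-1.024902; I≈-1.892090, D=e−e_prev≈2.467285; u=0·(-1.024902)+3/4·(-1.892090)+2·2.467285≈3.515503; next y=1/2·(-1.975098)+1/4·3.515503≈-0.108673
n=4: y≈-0.108673, sp=-3, e=sp−y≈-2.891327; I≈-4.783417, D=e−e_prev≈-1.866425; u=0·(-2.891327)+3/4·(-4.783417)+2·(-1.866425)≈-7.320412; next y=1/2·(-0.108673)+1/4·(-7.320412)≈-1.884439
n=5: y≈-1.884439, sp=-3, e=sp−y≈-1.115561; I≈-5.898977, D=e−e_prev≈1.775766; u=0·(-1.115561)+3/4·(-5.898977)+2·1.775766≈-0.872700; next y=1/2·(-1.884439)+1/4·(-0.872700)≈-1.160395
n=6: y≈-1.160395, sp=-3, e=sp−y≈-1.839605; I≈-7.738582, D=e−e_prev≈-0.724045; u=0·(-1.839605)+3/4·(-7.738582)+2·(-0.724045)≈-7.252026; next y=1/2·(-1.160395)+1/4·(-7.252026)≈-2.393204
n=7: y≈-2.393204, sp=-3, e=sp−y≈-0.606796; I≈-8.345379, D=e−e_prev≈1.232809; u=0·(-0.606796)+3/4·(-8.345379)+2·1.232809≈-3.793416; next y=1/2·(-2.393204)+1/4·(-3.793416)≈-2.144956
n=8: y≈-2.144956, sp=-3, e=sp−y≈-0.855044; I≈-9.200423, D=e−e_prev≈-0.248248; u=0·(-0.855044)+3/4·(-9.200423)+2·(-0.248248)≈-7.396813; next y=1/2·(-2.144956)+1/4·(-7.396813)≈-2.921681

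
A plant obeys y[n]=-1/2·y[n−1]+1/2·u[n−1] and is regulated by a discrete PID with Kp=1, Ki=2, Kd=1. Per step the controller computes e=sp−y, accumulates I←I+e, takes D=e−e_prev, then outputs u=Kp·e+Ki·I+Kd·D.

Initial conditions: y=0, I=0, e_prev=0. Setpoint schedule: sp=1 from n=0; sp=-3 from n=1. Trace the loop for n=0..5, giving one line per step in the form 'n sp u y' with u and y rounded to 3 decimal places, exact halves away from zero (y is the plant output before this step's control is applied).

0 1 4.000 0.000
1 -3 -19.000 2.000
2 -3 27.000 -10.500
3 -3 -87.500 18.750
4 -3 185.750 -53.125
5 -3 -476.125 119.438

(exact arithmetic carried between steps; '≈' marks a value shown rounded to 6 d.p. or computed from one; I and e_prev carry over from the previous line; the table rounds u and y to 3 d.p., halves away from zero)
n=0: y=0, sp=1, e=sp−y=1; I=1, D=e−e_prev=1; u=1·1+2·1+1·1=4; next y=-1/2·0+1/2·4=2
n=1: y=2, sp=-3, e=sp−y=-5; I=-4, D=e−e_prev=-6; u=1·(-5)+2·(-4)+1·(-6)=-19; next y=-1/2·2+1/2·(-19)=-10.5
n=2: y=-10.5, sp=-3, e=sp−y=7.5; I=3.5, D=e−e_prev=12.5; u=1·7.5+2·3.5+1·12.5=27; next y=-1/2·(-10.5)+1/2·27=18.75
n=3: y=18.75, sp=-3, e=sp−y=-21.75; I=-18.25, D=e−e_prev=-29.25; u=1·(-21.75)+2·(-18.25)+1·(-29.25)=-87.5; next y=-1/2·18.75+1/2·(-87.5)=-53.125
n=4: y=-53.125, sp=-3, e=sp−y=50.125; I=31.875, D=e−e_prev=71.875; u=1·50.125+2·31.875+1·71.875=185.75; next y=-1/2·(-53.125)+1/2·185.75=119.4375
n=5: y=119.4375, sp=-3, e=sp−y=-122.4375; I=-90.5625, D=e−e_prev=-172.5625; u=1·(-122.4375)+2·(-90.5625)+1·(-172.5625)=-476.125; next y=-1/2·119.4375+1/2·(-476.125)=-297.78125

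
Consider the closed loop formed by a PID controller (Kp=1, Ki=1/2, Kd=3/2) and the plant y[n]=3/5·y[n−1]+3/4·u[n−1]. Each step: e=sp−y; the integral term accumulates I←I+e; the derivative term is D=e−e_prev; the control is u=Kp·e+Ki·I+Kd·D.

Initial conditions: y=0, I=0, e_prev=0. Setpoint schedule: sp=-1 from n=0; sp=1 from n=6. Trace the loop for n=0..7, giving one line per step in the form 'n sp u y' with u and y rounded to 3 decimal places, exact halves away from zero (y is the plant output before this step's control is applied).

(exact arithmetic carried between steps; '≈' marks a value shown rounded to 6 d.p. or computed from one; I and e_prev carry over from the previous line; the table rounds u and y to 3 d.p., halves away from zero)
n=0: y=0, sp=-1, e=sp−y=-1; I=-1, D=e−e_prev=-1; u=1·(-1)+1/2·(-1)+3/2·(-1)=-3; next y=3/5·0+3/4·(-3)=-2.25
n=1: y=-2.25, sp=-1, e=sp−y=1.25; I=0.25, D=e−e_prev=2.25; u=1·1.25+1/2·0.25+3/2·2.25=4.75; next y=3/5·(-2.25)+3/4·4.75=2.2125
n=2: y=2.2125, sp=-1, e=sp−y=-3.2125; I=-2.9625, D=e−e_prev=-4.4625; u=1·(-3.2125)+1/2·(-2.9625)+3/2·(-4.4625)=-11.3875; next y=3/5·2.2125+3/4·(-11.3875)=-7.213125
n=3: y=-7.213125, sp=-1, e=sp−y=6.213125; I=3.250625, D=e−e_prev=9.425625; u=1·6.213125+1/2·3.250625+3/2·9.425625=21.976875; next y=3/5·(-7.213125)+3/4·21.976875≈12.154781
n=4: y≈12.154781, sp=-1, e=sp−y≈-13.154781; I≈-9.904156, D=e−e_prev≈-19.367906; u=1·(-13.154781)+1/2·(-9.904156)+3/2·(-19.367906)≈-47.158719; next y=3/5·12.154781+3/4·(-47.158719)≈-28.076170
n=5: y≈-28.076170, sp=-1, e=sp−y≈27.076170; I≈17.172014, D=e−e_prev≈40.230952; u=1·27.076170+1/2·17.172014+3/2·40.230952≈96.008605; next y=3/5·(-28.076170)+3/4·96.008605≈55.160751
n=6: y≈55.160751, sp=1, e=sp−y≈-54.160751; I≈-36.988737, D=e−e_prev≈-81.236922; u=1·(-54.160751)+1/2·(-36.988737)+3/2·(-81.236922)≈-194.510502; next y=3/5·55.160751+3/4·(-194.510502)≈-112.786426
n=7: y≈-112.786426, sp=1, e=sp−y≈113.786426; I≈76.797689, D=e−e_prev≈167.947177; u=1·113.786426+1/2·76.797689+3/2·167.947177≈404.106036; next y=3/5·(-112.786426)+3/4·404.106036≈235.407672

0 -1 -3.000 0.000
1 -1 4.750 -2.250
2 -1 -11.388 2.213
3 -1 21.977 -7.213
4 -1 -47.159 12.155
5 -1 96.009 -28.076
6 1 -194.511 55.161
7 1 404.106 -112.786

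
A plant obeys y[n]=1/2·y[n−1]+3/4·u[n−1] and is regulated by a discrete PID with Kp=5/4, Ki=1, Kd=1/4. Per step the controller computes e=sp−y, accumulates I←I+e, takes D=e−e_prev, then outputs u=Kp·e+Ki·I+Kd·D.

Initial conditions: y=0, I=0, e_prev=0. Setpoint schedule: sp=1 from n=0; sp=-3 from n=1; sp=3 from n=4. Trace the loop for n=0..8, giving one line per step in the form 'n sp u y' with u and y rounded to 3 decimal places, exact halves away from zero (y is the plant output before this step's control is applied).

(exact arithmetic carried between steps; '≈' marks a value shown rounded to 6 d.p. or computed from one; I and e_prev carry over from the previous line; the table rounds u and y to 3 d.p., halves away from zero)
n=0: y=0, sp=1, e=sp−y=1; I=1, D=e−e_prev=1; u=5/4·1+1·1+1/4·1=2.5; next y=1/2·0+3/4·2.5=1.875
n=1: y=1.875, sp=-3, e=sp−y=-4.875; I=-3.875, D=e−e_prev=-5.875; u=5/4·(-4.875)+1·(-3.875)+1/4·(-5.875)=-11.4375; next y=1/2·1.875+3/4·(-11.4375)=-7.640625
n=2: y=-7.640625, sp=-3, e=sp−y=4.640625; I=0.765625, D=e−e_prev=9.515625; u=5/4·4.640625+1·0.765625+1/4·9.515625≈8.945313; next y=1/2·(-7.640625)+3/4·8.945313≈2.888672
n=3: y≈2.888672, sp=-3, e=sp−y≈-5.888672; I≈-5.123047, D=e−e_prev≈-10.529297; u=5/4·(-5.888672)+1·(-5.123047)+1/4·(-10.529297)≈-15.116211; next y=1/2·2.888672+3/4·(-15.116211)≈-9.892822
n=4: y≈-9.892822, sp=3, e=sp−y≈12.892822; I≈7.769775, D=e−e_prev≈18.781494; u=5/4·12.892822+1·7.769775+1/4·18.781494≈28.581177; next y=1/2·(-9.892822)+3/4·28.581177≈16.489471
n=5: y≈16.489471, sp=3, e=sp−y≈-13.489471; I≈-5.719696, D=e−e_prev≈-26.382294; u=5/4·(-13.489471)+1·(-5.719696)+1/4·(-26.382294)≈-29.177109; next y=1/2·16.489471+3/4·(-29.177109)≈-13.638096
n=6: y≈-13.638096, sp=3, e=sp−y≈16.638096; I≈10.918400, D=e−e_prev≈30.127567; u=5/4·16.638096+1·10.918400+1/4·30.127567≈39.247911; next y=1/2·(-13.638096)+3/4·39.247911≈22.616886
n=7: y≈22.616886, sp=3, e=sp−y≈-19.616886; I≈-8.698486, D=e−e_prev≈-36.254982; u=5/4·(-19.616886)+1·(-8.698486)+1/4·(-36.254982)≈-42.283338; next y=1/2·22.616886+3/4·(-42.283338)≈-20.404061
n=8: y≈-20.404061, sp=3, e=sp−y≈23.404061; I≈14.705575, D=e−e_prev≈43.020947; u=5/4·23.404061+1·14.705575+1/4·43.020947≈54.715888; next y=1/2·(-20.404061)+3/4·54.715888≈30.834885

0 1 2.500 0.000
1 -3 -11.438 1.875
2 -3 8.945 -7.641
3 -3 -15.116 2.889
4 3 28.581 -9.893
5 3 -29.177 16.489
6 3 39.248 -13.638
7 3 -42.283 22.617
8 3 54.716 -20.404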